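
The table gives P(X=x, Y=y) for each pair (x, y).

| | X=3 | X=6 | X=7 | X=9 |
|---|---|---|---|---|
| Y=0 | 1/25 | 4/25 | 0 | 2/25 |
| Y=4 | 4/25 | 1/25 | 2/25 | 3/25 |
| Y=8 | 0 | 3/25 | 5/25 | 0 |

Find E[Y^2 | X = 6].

26

P(X = 6) = 8/25.
Σ Y^2·P over the event = 0·(4/25) + 16·(1/25) + 64·(3/25) = 208/25.
E[Y^2 | X = 6] = (208/25) / (8/25) = 26.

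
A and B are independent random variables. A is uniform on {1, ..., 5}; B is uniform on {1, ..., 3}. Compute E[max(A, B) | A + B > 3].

11/3

P(A + B > 3) = 4/5.
Summing max(A,B)·P(x,y) over outcomes with A + B > 3 gives 44/15.
E[max(A, B) | A + B > 3] = (44/15) / (4/5) = 11/3.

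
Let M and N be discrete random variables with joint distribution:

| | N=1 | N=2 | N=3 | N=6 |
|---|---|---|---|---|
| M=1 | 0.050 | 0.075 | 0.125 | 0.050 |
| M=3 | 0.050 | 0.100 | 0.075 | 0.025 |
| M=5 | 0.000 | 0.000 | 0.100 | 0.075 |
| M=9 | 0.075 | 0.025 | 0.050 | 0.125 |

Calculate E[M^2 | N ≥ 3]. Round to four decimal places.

31.4000

P(N ≥ 3) = 0.625.
Summing M^2·P(M=x,N=y) over the conditioning event gives 19.625.
E[M^2 | N ≥ 3] = (19.625) / (0.625) = 31.4000.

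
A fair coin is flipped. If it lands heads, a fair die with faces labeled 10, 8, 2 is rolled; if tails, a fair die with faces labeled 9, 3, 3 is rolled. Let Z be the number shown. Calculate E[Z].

E[Z | heads] = (10+8+2)/3 = 20/3.
E[Z | tails] = (9+3+3)/3 = 5.
By the law of total expectation,
E[Z] = (1/2)·(20/3) + (1/2)·(5) = 35/6.

35/6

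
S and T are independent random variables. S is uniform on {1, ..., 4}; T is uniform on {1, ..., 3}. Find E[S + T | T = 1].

Outcomes with T = 1: (1,1), (2,1), (3,1), (4,1), each with probability 1/12.
E[S + T | T = 1] = (2 + 3 + 4 + 5) / 4 = 7/2.

7/2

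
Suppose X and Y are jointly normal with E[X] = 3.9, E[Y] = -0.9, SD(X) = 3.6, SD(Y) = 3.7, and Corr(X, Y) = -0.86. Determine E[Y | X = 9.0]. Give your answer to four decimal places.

E[Y | X=x] = μ_Y + ρ(σ_Y/σ_X)(x − μ_X) for jointly normal variables.
E[Y | X=9.0] = -0.9 + (-0.86)·(3.7/3.6)·(9.0 − (3.9)) = -0.9 + (-0.88389)·(5.1) = -5.4078.

-5.4078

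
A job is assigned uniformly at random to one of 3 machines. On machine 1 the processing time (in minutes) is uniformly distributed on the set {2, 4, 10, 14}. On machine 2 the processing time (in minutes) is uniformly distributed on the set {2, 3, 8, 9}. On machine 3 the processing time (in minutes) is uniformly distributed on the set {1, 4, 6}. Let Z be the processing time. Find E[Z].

E[Z | machine 1] = (2+4+10+14)/4 = 15/2.
E[Z | machine 2] = (2+3+8+9)/4 = 11/2.
E[Z | machine 3] = (1+4+6)/3 = 11/3.
E[Z] = (1/3)·(15/2) + (1/3)·(11/2) + (1/3)·(11/3) = 50/9.

50/9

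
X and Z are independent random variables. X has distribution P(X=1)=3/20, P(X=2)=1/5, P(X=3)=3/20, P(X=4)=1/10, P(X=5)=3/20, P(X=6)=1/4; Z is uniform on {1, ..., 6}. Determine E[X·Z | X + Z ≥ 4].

P(X + Z ≥ 4) = 11/12.
Summing XZ·P(x,y) over outcomes with X + Z ≥ 4 gives 379/30.
E[X·Z | X + Z ≥ 4] = (379/30) / (11/12) = 758/55.

758/55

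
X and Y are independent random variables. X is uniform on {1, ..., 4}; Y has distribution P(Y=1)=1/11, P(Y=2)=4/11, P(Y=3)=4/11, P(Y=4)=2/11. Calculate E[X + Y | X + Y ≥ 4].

P(X + Y ≥ 4) = 19/22.
Summing (X+Y)·P(x,y) over outcomes with X + Y ≥ 4 gives 19/4.
E[X + Y | X + Y ≥ 4] = (19/4) / (19/22) = 11/2.

11/2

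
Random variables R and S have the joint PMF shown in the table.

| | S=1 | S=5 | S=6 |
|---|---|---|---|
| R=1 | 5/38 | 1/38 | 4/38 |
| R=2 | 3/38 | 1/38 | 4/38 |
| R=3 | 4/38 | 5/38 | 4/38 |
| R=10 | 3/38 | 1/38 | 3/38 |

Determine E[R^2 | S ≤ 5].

P(S ≤ 5) = 23/38.
Summing R^2·P(R=x,S=y) over the conditioning event gives 503/38.
E[R^2 | S ≤ 5] = (503/38) / (23/38) = 503/23.

503/23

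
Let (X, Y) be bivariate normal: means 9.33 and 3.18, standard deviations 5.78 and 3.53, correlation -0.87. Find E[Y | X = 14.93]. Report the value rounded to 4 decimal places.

0.2045

E[Y | X=x] = μ_Y + ρ(σ_Y/σ_X)(x − μ_X) for jointly normal variables.
E[Y | X=14.93] = 3.18 + (-0.87)·(3.53/5.78)·(14.93 − (9.33)) = 3.18 + (-0.531332)·(5.6) = 0.2045.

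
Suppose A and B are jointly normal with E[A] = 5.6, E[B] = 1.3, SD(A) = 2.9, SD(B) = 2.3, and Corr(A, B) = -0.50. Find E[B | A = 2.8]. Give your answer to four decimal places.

E[B | A=x] = μ_B + ρ(σ_B/σ_A)(x − μ_A) for jointly normal variables.
E[B | A=2.8] = 1.3 + (-0.50)·(2.3/2.9)·(2.8 − (5.6)) = 1.3 + (-0.39655)·(-2.8) = 2.4103.

2.4103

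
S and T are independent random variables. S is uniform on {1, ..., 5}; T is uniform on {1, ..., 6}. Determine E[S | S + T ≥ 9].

13/3

Outcomes with S + T ≥ 9: (3,6), (4,5), (4,6), (5,4), (5,5), (5,6), each with probability 1/30.
E[S | S + T ≥ 9] = (3 + 4 + 4 + 5 + 5 + 5) / 6 = 13/3.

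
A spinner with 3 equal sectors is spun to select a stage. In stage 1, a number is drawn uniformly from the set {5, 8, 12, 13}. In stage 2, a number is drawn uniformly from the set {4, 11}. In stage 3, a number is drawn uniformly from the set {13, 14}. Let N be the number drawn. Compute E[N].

E[N | stage 1] = (5+8+12+13)/4 = 19/2.
E[N | stage 2] = (4+11)/2 = 15/2.
E[N | stage 3] = (13+14)/2 = 27/2.
By the law of total expectation,
E[N] = (1/3)·(19/2) + (1/3)·(15/2) + (1/3)·(27/2) = 61/6.

61/6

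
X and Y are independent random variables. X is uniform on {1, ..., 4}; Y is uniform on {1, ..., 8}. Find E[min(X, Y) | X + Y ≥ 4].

P(X + Y ≥ 4) = 29/32.
Summing min(X,Y)·P(x,y) over outcomes with X + Y ≥ 4 gives 67/32.
E[min(X, Y) | X + Y ≥ 4] = (67/32) / (29/32) = 67/29.

67/29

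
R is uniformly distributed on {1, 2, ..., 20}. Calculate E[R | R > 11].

Given R > 11, R is equally likely to be any of {12, 13, 14, 15, 16, 17, 18, 19, 20}.
E[R | R > 11] = (12 + 13 + 14 + 15 + 16 + 17 + 18 + 19 + 20) / 9 = 16.

16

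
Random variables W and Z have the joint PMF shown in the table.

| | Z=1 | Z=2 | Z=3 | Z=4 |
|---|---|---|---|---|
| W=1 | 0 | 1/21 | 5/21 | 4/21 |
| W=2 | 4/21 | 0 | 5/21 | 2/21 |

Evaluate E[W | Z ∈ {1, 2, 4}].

P(Z ∈ {1, 2, 4}) = 11/21.
Σ W·P over the event = 1·(1/21) + 1·(4/21) + 2·(4/21) + 2·(2/21) = 17/21.
E[W | Z ∈ {1, 2, 4}] = (17/21) / (11/21) = 17/11.

17/11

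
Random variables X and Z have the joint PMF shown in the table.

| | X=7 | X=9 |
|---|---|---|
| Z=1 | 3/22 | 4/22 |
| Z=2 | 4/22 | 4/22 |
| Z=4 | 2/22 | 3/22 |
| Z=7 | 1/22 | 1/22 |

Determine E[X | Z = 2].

P(Z = 2) = 4/11.
Σ X·P over the event = 7·(4/22) + 9·(4/22) = 32/11.
E[X | Z = 2] = (32/11) / (4/11) = 8.

8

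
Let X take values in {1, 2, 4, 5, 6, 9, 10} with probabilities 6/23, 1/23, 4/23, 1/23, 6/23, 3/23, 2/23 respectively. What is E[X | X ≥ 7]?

P(X ≥ 7) = 5/23.
Σ over the event: 9·3/23 + 10·2/23 = 47/23.
E[X | X ≥ 7] = (47/23) / (5/23) = 47/5.

47/5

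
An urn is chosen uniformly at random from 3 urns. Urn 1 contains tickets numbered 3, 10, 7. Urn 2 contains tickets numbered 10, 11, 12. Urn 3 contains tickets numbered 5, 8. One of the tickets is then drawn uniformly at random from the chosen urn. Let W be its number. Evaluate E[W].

145/18

E[W | urn 1] = (3+10+7)/3 = 20/3.
E[W | urn 2] = (10+11+12)/3 = 11.
E[W | urn 3] = (5+8)/2 = 13/2.
By the law of total expectation,
E[W] = (1/3)·(20/3) + (1/3)·(11) + (1/3)·(13/2) = 145/18.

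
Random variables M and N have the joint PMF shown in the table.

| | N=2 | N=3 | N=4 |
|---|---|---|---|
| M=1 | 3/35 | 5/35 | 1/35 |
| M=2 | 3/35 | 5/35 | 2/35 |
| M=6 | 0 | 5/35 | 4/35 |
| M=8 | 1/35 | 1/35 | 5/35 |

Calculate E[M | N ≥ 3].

61/14

P(N ≥ 3) = 4/5.
Summing M·P(M=x,N=y) over the conditioning event gives 122/35.
E[M | N ≥ 3] = (122/35) / (4/5) = 61/14.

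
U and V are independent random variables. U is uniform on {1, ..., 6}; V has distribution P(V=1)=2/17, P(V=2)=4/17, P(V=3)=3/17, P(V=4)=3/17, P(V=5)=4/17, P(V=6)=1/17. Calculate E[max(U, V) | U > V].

P(U > V) = 15/34.
Summing max(U,V)·P(x,y) over outcomes with U > V gives 107/51.
E[max(U, V) | U > V] = (107/51) / (15/34) = 214/45.

214/45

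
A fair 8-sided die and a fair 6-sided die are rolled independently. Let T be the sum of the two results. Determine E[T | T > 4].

P(T > 4) = 7/8.
E[T | T > 4] = (91/12) / (7/8) = 26/3.

26/3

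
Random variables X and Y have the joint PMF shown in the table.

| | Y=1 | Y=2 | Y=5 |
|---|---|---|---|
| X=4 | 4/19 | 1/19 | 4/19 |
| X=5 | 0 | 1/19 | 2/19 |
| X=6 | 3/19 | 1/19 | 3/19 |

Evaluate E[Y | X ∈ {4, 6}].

23/8

P(X ∈ {4, 6}) = 16/19.
Σ Y·P over the event = 1·(4/19) + 2·(1/19) + 5·(4/19) + 1·(3/19) + 2·(1/19) + 5·(3/19) = 46/19.
E[Y | X ∈ {4, 6}] = (46/19) / (16/19) = 23/8.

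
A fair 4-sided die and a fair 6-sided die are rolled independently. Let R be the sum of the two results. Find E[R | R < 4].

P(R < 4) = 1/8.
Σ over the event: 2·1/24 + 3·1/12 = 1/3.
E[R | R < 4] = (1/3) / (1/8) = 8/3.

8/3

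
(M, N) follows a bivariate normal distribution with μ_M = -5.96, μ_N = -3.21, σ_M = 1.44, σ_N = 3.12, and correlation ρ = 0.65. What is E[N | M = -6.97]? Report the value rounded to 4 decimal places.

E[N | M=x] = μ_N + ρ(σ_N/σ_M)(x − μ_M) for jointly normal variables.
E[N | M=-6.97] = -3.21 + (0.65)·(3.12/1.44)·(-6.97 − (-5.96)) = -3.21 + (1.4083)·(-1.01) = -4.6324.

-4.6324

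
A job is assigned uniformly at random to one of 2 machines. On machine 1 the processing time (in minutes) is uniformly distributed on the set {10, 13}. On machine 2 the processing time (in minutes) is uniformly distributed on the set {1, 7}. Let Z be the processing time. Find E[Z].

31/4

E[Z | machine 1] = (10+13)/2 = 23/2.
E[Z | machine 2] = (1+7)/2 = 4.
By the law of total expectation,
E[Z] = (1/2)·(23/2) + (1/2)·(4) = 31/4.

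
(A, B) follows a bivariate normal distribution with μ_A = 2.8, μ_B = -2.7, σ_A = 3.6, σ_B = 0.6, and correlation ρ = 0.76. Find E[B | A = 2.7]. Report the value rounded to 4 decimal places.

The regression of B on A has slope ρ·σ_B/σ_A and passes through (μ_A, μ_B).
E[B | A=2.7] = -2.7 + (0.76)·(0.6/3.6)·(2.7 − (2.8)) = -2.7 + (0.12667)·(-0.1) = -2.7127.

-2.7127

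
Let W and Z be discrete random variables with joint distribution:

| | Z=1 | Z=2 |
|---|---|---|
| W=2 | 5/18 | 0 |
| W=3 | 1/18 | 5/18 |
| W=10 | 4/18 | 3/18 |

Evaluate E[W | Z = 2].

P(Z = 2) = 4/9.
Σ W·P over the event = 3·(5/18) + 10·(3/18) = 5/2.
E[W | Z = 2] = (5/2) / (4/9) = 45/8.

45/8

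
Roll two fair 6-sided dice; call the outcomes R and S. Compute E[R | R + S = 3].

3/2

Outcomes with R + S = 3: (1,2), (2,1), each with probability 1/36.
E[R | R + S = 3] = (1 + 2) / 2 = 3/2.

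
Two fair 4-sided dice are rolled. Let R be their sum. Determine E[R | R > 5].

P(R > 5) = 3/8.
Σ over the event: 6·3/16 + 7·1/8 + 8·1/16 = 5/2.
E[R | R > 5] = (5/2) / (3/8) = 20/3.

20/3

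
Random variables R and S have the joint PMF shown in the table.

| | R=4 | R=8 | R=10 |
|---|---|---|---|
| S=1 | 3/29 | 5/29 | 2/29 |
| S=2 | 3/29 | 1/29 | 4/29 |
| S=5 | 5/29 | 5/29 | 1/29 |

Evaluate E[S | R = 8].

32/11

P(R = 8) = 11/29.
Σ S·P over the event = 1·(5/29) + 2·(1/29) + 5·(5/29) = 32/29.
E[S | R = 8] = (32/29) / (11/29) = 32/11.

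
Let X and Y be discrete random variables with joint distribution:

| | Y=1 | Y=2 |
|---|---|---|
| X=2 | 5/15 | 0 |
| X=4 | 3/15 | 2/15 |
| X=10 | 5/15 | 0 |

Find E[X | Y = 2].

P(Y = 2) = 2/15.
Σ X·P over the event = 4·(2/15) = 8/15.
E[X | Y = 2] = (8/15) / (2/15) = 4.

4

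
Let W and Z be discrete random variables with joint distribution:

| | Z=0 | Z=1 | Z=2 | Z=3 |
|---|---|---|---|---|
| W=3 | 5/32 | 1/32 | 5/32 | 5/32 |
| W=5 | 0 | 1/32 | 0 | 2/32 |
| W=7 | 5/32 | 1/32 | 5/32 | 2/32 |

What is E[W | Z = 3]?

P(Z = 3) = 9/32.
Σ W·P over the event = 3·(5/32) + 5·(2/32) + 7·(2/32) = 39/32.
E[W | Z = 3] = (39/32) / (9/32) = 13/3.

13/3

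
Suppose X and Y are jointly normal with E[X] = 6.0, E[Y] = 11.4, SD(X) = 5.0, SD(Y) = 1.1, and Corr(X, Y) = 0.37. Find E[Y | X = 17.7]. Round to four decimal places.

12.3524

For a bivariate normal, E[Y | X=x] = μ_Y + ρ·(σ_Y/σ_X)·(x − μ_X).
E[Y | X=17.7] = 11.4 + (0.37)·(1.1/5.0)·(17.7 − (6.0)) = 11.4 + (0.0814)·(11.7) = 12.3524.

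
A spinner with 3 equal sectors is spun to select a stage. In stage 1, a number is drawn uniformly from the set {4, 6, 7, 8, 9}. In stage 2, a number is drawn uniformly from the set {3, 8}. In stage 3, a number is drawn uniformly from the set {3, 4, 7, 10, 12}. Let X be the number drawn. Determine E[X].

E[X | stage 1] = (4+6+7+8+9)/5 = 34/5.
E[X | stage 2] = (3+8)/2 = 11/2.
E[X | stage 3] = (3+4+7+10+12)/5 = 36/5.
E[X] = (1/3)·(34/5) + (1/3)·(11/2) + (1/3)·(36/5) = 13/2.

13/2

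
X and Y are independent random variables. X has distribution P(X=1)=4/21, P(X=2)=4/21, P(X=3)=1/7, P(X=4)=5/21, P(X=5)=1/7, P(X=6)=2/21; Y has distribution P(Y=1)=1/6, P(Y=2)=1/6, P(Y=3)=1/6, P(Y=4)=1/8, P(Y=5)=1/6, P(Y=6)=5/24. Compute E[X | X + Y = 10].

196/43

P(X + Y = 10) = 43/504.
Summing X·P(x,y) over outcomes with X + Y = 10 gives 7/18.
E[X | X + Y = 10] = (7/18) / (43/504) = 196/43.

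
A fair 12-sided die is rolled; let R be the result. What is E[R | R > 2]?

Given R > 2, R is equally likely to be any of {3, 4, 5, 6, 7, 8, 9, 10, 11, 12}.
E[R | R > 2] = (3 + 4 + 5 + 6 + 7 + 8 + 9 + 10 + 11 + 12) / 10 = 15/2.

15/2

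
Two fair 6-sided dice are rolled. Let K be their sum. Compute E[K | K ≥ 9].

10

P(K ≥ 9) = 5/18.
Σ over the event: 9·1/9 + 10·1/12 + 11·1/18 + 12·1/36 = 25/9.
E[K | K ≥ 9] = (25/9) / (5/18) = 10.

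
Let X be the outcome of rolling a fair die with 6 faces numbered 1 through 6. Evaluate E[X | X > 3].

5

Given X > 3, X is equally likely to be any of {4, 5, 6}.
E[X | X > 3] = (4 + 5 + 6) / 3 = 5.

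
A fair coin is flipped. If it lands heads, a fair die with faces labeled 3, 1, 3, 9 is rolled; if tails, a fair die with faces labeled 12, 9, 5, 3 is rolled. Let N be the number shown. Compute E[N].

E[N | heads] = (3+1+3+9)/4 = 4.
E[N | tails] = (12+9+5+3)/4 = 29/4.
By the law of total expectation,
E[N] = (1/2)·(4) + (1/2)·(29/4) = 45/8.

45/8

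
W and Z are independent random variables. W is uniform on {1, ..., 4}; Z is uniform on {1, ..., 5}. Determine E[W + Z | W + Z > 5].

7

P(W + Z > 5) = 1/2.
Summing (W+Z)·P(x,y) over outcomes with W + Z > 5 gives 7/2.
E[W + Z | W + Z > 5] = (7/2) / (1/2) = 7.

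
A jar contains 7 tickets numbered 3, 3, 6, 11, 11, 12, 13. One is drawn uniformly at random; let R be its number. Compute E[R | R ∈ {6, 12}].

P(R ∈ {6, 12}) = 2/7.
Σ over the event: 6·1/7 + 12·1/7 = 18/7.
E[R | R ∈ {6, 12}] = (18/7) / (2/7) = 9.

9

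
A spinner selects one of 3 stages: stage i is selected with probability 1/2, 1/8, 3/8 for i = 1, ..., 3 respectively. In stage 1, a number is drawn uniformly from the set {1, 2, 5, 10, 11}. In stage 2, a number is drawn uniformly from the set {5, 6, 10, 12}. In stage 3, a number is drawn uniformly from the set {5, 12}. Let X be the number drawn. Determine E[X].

1139/160

E[X | stage 1] = (1+2+5+10+11)/5 = 29/5.
E[X | stage 2] = (5+6+10+12)/4 = 33/4.
E[X | stage 3] = (5+12)/2 = 17/2.
By the law of total expectation,
E[X] = (1/2)·(29/5) + (1/8)·(33/4) + (3/8)·(17/2) = 1139/160.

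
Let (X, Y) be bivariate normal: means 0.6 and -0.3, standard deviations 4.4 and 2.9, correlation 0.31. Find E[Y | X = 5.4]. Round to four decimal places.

0.6807

The regression of Y on X has slope ρ·σ_Y/σ_X and passes through (μ_X, μ_Y).
E[Y | X=5.4] = -0.3 + (0.31)·(2.9/4.4)·(5.4 − (0.6)) = -0.3 + (0.20432)·(4.8) = 0.6807.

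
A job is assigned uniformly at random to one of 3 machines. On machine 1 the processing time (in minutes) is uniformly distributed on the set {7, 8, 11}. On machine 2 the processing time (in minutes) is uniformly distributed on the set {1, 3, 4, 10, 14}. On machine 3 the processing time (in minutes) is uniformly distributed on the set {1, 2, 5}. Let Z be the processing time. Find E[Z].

266/45

E[Z | machine 1] = (7+8+11)/3 = 26/3.
E[Z | machine 2] = (1+3+4+10+14)/5 = 32/5.
E[Z | machine 3] = (1+2+5)/3 = 8/3.
E[Z] = (1/3)·(26/3) + (1/3)·(32/5) + (1/3)·(8/3) = 266/45.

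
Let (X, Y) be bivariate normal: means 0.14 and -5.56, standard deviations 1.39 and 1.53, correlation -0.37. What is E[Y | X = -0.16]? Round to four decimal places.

-5.4378

The regression of Y on X has slope ρ·σ_Y/σ_X and passes through (μ_X, μ_Y).
E[Y | X=-0.16] = -5.56 + (-0.37)·(1.53/1.39)·(-0.16 − (0.14)) = -5.56 + (-0.40727)·(-0.3) = -5.4378.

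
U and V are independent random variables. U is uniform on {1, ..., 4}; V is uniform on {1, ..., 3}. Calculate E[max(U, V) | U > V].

10/3

Outcomes with U > V: (2,1), (3,1), (3,2), (4,1), (4,2), (4,3), each with probability 1/12.
E[max(U, V) | U > V] = (2 + 3 + 3 + 4 + 4 + 4) / 6 = 10/3.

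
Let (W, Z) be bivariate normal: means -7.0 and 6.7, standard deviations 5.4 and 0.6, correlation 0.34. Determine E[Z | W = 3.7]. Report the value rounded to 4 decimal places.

7.1042

The regression of Z on W has slope ρ·σ_Z/σ_W and passes through (μ_W, μ_Z).
E[Z | W=3.7] = 6.7 + (0.34)·(0.6/5.4)·(3.7 − (-7.0)) = 6.7 + (0.037778)·(10.7) = 7.1042.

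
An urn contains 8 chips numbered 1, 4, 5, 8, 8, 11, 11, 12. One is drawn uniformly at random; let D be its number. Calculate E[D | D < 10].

P(D < 10) = 5/8.
Σ over the event: 1·1/8 + 4·1/8 + 5·1/8 + 8·1/4 = 13/4.
E[D | D < 10] = (13/4) / (5/8) = 26/5.

26/5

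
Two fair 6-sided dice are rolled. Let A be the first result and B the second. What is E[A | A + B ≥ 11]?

17/3

Outcomes with A + B ≥ 11: (5,6), (6,5), (6,6), each with probability 1/36.
E[A | A + B ≥ 11] = (5 + 6 + 6) / 3 = 17/3.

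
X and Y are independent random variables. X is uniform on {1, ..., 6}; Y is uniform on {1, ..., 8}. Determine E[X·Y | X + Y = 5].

5

Outcomes with X + Y = 5: (1,4), (2,3), (3,2), (4,1), each with probability 1/48.
E[X·Y | X + Y = 5] = (4 + 6 + 6 + 4) / 4 = 5.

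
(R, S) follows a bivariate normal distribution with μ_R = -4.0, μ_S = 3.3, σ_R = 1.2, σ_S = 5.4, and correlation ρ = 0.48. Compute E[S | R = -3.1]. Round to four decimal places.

The regression of S on R has slope ρ·σ_S/σ_R and passes through (μ_R, μ_S).
E[S | R=-3.1] = 3.3 + (0.48)·(5.4/1.2)·(-3.1 − (-4.0)) = 3.3 + (2.16)·(0.9) = 5.2440.

5.2440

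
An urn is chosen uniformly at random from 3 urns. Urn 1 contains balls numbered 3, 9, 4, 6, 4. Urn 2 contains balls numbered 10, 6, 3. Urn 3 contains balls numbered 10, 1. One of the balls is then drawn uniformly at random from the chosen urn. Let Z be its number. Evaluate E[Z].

E[Z | urn 1] = (3+9+4+6+4)/5 = 26/5.
E[Z | urn 2] = (10+6+3)/3 = 19/3.
E[Z | urn 3] = (10+1)/2 = 11/2.
By the law of total expectation,
E[Z] = (1/3)·(26/5) + (1/3)·(19/3) + (1/3)·(11/2) = 511/90.

511/90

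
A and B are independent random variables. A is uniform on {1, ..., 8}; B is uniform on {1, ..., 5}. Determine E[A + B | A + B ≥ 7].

P(A + B ≥ 7) = 5/8.
Summing (A+B)·P(x,y) over outcomes with A + B ≥ 7 gives 23/4.
E[A + B | A + B ≥ 7] = (23/4) / (5/8) = 46/5.

46/5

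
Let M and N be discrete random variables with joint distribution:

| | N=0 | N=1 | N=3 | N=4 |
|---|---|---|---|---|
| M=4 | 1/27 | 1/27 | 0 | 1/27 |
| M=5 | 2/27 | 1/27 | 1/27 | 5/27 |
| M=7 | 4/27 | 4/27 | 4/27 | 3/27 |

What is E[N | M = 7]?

28/15

P(M = 7) = 5/9.
Σ N·P over the event = 0·(4/27) + 1·(4/27) + 3·(4/27) + 4·(3/27) = 28/27.
E[N | M = 7] = (28/27) / (5/9) = 28/15.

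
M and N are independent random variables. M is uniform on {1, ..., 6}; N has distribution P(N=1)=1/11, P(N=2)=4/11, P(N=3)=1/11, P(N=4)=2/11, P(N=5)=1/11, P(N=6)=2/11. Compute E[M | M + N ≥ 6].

P(M + N ≥ 6) = 23/33.
Summing M·P(x,y) over outcomes with M + N ≥ 6 gives 32/11.
E[M | M + N ≥ 6] = (32/11) / (23/33) = 96/23.

96/23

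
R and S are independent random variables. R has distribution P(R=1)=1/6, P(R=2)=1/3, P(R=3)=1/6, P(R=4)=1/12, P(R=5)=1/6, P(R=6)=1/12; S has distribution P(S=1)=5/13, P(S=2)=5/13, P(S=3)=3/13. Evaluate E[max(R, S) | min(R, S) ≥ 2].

71/20

P(min(R, S) ≥ 2) = 20/39.
Summing max(R,S)·P(x,y) over outcomes with min(R, S) ≥ 2 gives 71/39.
E[max(R, S) | min(R, S) ≥ 2] = (71/39) / (20/39) = 71/20.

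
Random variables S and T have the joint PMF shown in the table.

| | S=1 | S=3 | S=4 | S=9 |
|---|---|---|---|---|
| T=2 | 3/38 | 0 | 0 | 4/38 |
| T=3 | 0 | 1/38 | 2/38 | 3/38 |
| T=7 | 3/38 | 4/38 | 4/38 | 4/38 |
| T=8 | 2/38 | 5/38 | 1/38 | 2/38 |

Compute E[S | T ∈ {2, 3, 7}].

36/7

P(T ∈ {2, 3, 7}) = 14/19.
Summing S·P(S=x,T=y) over the conditioning event gives 72/19.
E[S | T ∈ {2, 3, 7}] = (72/19) / (14/19) = 36/7.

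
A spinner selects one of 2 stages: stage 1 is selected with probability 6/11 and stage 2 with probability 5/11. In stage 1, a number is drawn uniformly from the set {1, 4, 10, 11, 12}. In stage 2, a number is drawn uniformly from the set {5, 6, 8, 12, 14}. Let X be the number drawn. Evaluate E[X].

E[X | stage 1] = (1+4+10+11+12)/5 = 38/5.
E[X | stage 2] = (5+6+8+12+14)/5 = 9.
E[X] = (6/11)·(38/5) + (5/11)·(9) = 453/55.

453/55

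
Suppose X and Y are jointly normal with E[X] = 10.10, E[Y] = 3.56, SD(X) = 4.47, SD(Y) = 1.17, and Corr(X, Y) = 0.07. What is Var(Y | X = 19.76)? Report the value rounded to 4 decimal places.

Var(Y | X=x) = (1 − ρ²)·σ_Y².
Var(Y | X=19.76) = (1.17)²·(1 − (0.07)²) = 1.3689·0.9951 = 1.3622.

1.3622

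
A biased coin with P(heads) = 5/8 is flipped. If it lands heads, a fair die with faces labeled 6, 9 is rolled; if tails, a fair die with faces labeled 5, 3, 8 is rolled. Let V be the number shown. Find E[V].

107/16

E[V | heads] = (6+9)/2 = 15/2.
E[V | tails] = (5+3+8)/3 = 16/3.
E[V] = (5/8)·(15/2) + (3/8)·(16/3) = 107/16.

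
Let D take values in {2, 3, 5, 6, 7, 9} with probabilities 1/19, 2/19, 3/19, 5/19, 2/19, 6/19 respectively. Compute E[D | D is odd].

P(D is odd) = 13/19.
Σ over the event: 3·2/19 + 5·3/19 + 7·2/19 + 9·6/19 = 89/19.
E[D | D is odd] = (89/19) / (13/19) = 89/13.

89/13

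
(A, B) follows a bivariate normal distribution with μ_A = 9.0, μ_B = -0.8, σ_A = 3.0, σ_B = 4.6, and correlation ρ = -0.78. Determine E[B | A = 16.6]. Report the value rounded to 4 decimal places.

The regression of B on A has slope ρ·σ_B/σ_A and passes through (μ_A, μ_B).
E[B | A=16.6] = -0.8 + (-0.78)·(4.6/3.0)·(16.6 − (9.0)) = -0.8 + (-1.196)·(7.6) = -9.8896.

-9.8896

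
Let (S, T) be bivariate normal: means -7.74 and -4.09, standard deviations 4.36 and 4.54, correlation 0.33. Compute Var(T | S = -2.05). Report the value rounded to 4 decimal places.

Var(T | S=x) = (1 − ρ²)·σ_T².
Var(T | S=-2.05) = (4.54)²·(1 − (0.33)²) = 20.6116·0.8911 = 18.3670.

18.3670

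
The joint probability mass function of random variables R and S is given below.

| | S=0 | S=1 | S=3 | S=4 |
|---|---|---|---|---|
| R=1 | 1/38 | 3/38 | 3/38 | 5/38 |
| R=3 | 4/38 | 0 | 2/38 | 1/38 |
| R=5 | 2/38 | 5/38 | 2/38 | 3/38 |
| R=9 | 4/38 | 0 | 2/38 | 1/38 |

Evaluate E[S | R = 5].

P(R = 5) = 6/19.
Σ S·P over the event = 0·(2/38) + 1·(5/38) + 3·(2/38) + 4·(3/38) = 23/38.
E[S | R = 5] = (23/38) / (6/19) = 23/12.

23/12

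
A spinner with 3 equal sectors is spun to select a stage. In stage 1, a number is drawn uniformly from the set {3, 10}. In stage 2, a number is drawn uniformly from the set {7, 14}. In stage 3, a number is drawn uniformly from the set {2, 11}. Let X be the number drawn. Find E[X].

E[X | stage 1] = (3+10)/2 = 13/2.
E[X | stage 2] = (7+14)/2 = 21/2.
E[X | stage 3] = (2+11)/2 = 13/2.
E[X] = (1/3)·(13/2) + (1/3)·(21/2) + (1/3)·(13/2) = 47/6.

47/6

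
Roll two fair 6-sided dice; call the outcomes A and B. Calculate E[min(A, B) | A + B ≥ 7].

23/7

P(A + B ≥ 7) = 7/12.
Summing min(A,B)·P(x,y) over outcomes with A + B ≥ 7 gives 23/12.
E[min(A, B) | A + B ≥ 7] = (23/12) / (7/12) = 23/7.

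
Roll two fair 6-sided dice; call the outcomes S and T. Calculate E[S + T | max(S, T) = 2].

10/3

Outcomes with max(S, T) = 2: (1,2), (2,1), (2,2), each with probability 1/36.
E[S + T | max(S, T) = 2] = (3 + 3 + 4) / 3 = 10/3.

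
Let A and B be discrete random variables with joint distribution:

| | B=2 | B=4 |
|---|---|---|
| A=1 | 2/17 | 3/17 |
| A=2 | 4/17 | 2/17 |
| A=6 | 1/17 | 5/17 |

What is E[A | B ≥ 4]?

37/10

P(B ≥ 4) = 10/17.
Summing A·P(A=x,B=y) over the conditioning event gives 37/17.
E[A | B ≥ 4] = (37/17) / (10/17) = 37/10.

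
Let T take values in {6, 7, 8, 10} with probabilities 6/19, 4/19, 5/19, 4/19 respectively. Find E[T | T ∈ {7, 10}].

17/2

P(T ∈ {7, 10}) = 8/19.
Σ over the event: 7·4/19 + 10·4/19 = 68/19.
E[T | T ∈ {7, 10}] = (68/19) / (8/19) = 17/2.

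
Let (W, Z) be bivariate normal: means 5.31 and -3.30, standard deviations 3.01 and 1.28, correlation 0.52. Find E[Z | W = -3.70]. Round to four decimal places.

The regression of Z on W has slope ρ·σ_Z/σ_W and passes through (μ_W, μ_Z).
E[Z | W=-3.70] = -3.30 + (0.52)·(1.28/3.01)·(-3.70 − (5.31)) = -3.30 + (0.22113)·(-9.01) = -5.2924.

-5.2924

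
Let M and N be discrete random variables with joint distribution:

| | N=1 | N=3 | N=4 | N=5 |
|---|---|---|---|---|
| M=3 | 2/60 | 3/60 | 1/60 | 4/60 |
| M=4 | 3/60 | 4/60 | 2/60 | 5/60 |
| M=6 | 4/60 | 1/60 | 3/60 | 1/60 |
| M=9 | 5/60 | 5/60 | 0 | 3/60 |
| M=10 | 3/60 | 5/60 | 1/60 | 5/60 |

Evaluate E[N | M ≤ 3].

P(M ≤ 3) = 1/6.
Σ N·P over the event = 1·(2/60) + 3·(3/60) + 4·(1/60) + 5·(4/60) = 7/12.
E[N | M ≤ 3] = (7/12) / (1/6) = 7/2.

7/2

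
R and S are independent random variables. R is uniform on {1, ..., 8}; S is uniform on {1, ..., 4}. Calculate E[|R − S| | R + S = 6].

2

Outcomes with R + S = 6: (2,4), (3,3), (4,2), (5,1), each with probability 1/32.
E[|R − S| | R + S = 6] = (2 + 0 + 2 + 4) / 4 = 2.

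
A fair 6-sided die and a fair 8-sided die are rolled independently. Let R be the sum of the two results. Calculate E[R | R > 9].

34/3

P(R > 9) = 5/16.
Σ over the event: 10·5/48 + 11·1/12 + 12·1/16 + 13·1/24 + 14·1/48 = 85/24.
E[R | R > 9] = (85/24) / (5/16) = 34/3.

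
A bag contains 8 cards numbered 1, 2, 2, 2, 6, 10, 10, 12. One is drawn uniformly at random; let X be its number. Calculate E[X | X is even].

P(X is even) = 7/8.
Σ over the event: 2·3/8 + 6·1/8 + 10·1/4 + 12·1/8 = 11/2.
E[X | X is even] = (11/2) / (7/8) = 44/7.

44/7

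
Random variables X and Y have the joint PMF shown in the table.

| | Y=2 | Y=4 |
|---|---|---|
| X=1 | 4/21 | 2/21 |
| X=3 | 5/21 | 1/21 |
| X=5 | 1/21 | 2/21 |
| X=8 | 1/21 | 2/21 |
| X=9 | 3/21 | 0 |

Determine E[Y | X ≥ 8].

P(X ≥ 8) = 2/7.
Σ Y·P over the event = 2·(1/21) + 4·(2/21) + 2·(3/21) = 16/21.
E[Y | X ≥ 8] = (16/21) / (2/7) = 8/3.

8/3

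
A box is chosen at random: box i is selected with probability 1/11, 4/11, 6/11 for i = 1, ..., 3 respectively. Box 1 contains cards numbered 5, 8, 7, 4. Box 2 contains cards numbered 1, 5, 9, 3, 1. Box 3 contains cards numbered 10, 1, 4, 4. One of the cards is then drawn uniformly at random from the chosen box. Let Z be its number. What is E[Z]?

E[Z | box 1] = (5+8+7+4)/4 = 6.
E[Z | box 2] = (1+5+9+3+1)/5 = 19/5.
E[Z | box 3] = (10+1+4+4)/4 = 19/4.
By the law of total expectation,
E[Z] = (1/11)·(6) + (4/11)·(19/5) + (6/11)·(19/4) = 497/110.

497/110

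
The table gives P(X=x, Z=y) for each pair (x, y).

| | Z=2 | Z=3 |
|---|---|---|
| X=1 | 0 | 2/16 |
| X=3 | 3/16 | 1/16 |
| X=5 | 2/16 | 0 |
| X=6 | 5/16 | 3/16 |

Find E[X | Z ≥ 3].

23/6

P(Z ≥ 3) = 3/8.
Σ X·P over the event = 1·(2/16) + 3·(1/16) + 6·(3/16) = 23/16.
E[X | Z ≥ 3] = (23/16) / (3/8) = 23/6.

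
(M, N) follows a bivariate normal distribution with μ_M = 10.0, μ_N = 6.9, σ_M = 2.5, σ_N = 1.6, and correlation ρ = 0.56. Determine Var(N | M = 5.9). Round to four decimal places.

1.7572

Var(N | M=x) = (1 − ρ²)·σ_N².
Var(N | M=5.9) = (1.6)²·(1 − (0.56)²) = 2.56·0.6864 = 1.7572.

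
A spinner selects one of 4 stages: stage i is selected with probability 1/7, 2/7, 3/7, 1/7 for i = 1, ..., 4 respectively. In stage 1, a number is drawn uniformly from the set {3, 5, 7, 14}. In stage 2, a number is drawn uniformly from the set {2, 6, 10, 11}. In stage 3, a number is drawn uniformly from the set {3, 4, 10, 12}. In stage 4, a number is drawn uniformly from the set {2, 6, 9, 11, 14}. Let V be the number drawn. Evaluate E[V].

E[V | stage 1] = (3+5+7+14)/4 = 29/4.
E[V | stage 2] = (2+6+10+11)/4 = 29/4.
E[V | stage 3] = (3+4+10+12)/4 = 29/4.
E[V | stage 4] = (2+6+9+11+14)/5 = 42/5.
By the law of total expectation,
E[V] = (1/7)·(29/4) + (2/7)·(29/4) + (3/7)·(29/4) + (1/7)·(42/5) = 519/70.

519/70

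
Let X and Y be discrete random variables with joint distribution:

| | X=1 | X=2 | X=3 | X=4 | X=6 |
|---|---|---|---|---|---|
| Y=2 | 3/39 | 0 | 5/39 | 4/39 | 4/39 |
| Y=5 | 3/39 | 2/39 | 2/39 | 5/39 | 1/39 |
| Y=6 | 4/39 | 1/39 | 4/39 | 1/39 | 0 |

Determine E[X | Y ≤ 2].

29/8

P(Y ≤ 2) = 16/39.
Summing X·P(X=x,Y=y) over the conditioning event gives 58/39.
E[X | Y ≤ 2] = (58/39) / (16/39) = 29/8.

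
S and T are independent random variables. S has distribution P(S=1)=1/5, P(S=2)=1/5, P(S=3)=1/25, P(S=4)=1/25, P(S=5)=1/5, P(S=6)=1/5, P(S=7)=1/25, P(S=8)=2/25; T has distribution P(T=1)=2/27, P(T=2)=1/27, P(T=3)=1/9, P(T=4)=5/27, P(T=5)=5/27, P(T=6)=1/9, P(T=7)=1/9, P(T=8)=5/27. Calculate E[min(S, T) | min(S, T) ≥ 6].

281/44

P(min(S, T) ≥ 6) = 88/675.
Summing min(S,T)·P(x,y) over outcomes with min(S, T) ≥ 6 gives 562/675.
E[min(S, T) | min(S, T) ≥ 6] = (562/675) / (88/675) = 281/44.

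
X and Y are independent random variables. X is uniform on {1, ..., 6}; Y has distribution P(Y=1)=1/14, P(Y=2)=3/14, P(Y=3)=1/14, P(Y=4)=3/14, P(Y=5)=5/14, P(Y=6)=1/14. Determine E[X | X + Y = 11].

P(X + Y = 11) = 1/14.
Summing X·P(x,y) over outcomes with X + Y = 11 gives 5/12.
E[X | X + Y = 11] = (5/12) / (1/14) = 35/6.

35/6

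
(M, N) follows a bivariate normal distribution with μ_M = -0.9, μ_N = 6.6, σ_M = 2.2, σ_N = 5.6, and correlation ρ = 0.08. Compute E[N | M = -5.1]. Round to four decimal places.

For a bivariate normal, E[N | M=x] = μ_N + ρ·(σ_N/σ_M)·(x − μ_M).
E[N | M=-5.1] = 6.6 + (0.08)·(5.6/2.2)·(-5.1 − (-0.9)) = 6.6 + (0.20364)·(-4.2) = 5.7447.

5.7447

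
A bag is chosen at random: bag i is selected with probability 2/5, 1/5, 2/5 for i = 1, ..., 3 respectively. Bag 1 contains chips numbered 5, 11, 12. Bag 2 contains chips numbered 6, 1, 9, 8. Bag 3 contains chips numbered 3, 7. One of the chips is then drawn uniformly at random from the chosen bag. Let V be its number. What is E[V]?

E[V | bag 1] = (5+11+12)/3 = 28/3.
E[V | bag 2] = (6+1+9+8)/4 = 6.
E[V | bag 3] = (3+7)/2 = 5.
By the law of total expectation,
E[V] = (2/5)·(28/3) + (1/5)·(6) + (2/5)·(5) = 104/15.

104/15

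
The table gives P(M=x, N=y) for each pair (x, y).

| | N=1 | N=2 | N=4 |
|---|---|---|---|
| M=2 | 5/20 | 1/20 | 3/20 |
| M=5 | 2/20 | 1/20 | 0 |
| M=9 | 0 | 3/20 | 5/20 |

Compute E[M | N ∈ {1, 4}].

71/15

P(N ∈ {1, 4}) = 3/4.
Σ M·P over the event = 2·(5/20) + 2·(3/20) + 5·(2/20) + 9·(5/20) = 71/20.
E[M | N ∈ {1, 4}] = (71/20) / (3/4) = 71/15.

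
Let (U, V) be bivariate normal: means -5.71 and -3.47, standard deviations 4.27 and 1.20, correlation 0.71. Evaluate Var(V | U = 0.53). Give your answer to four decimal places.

0.7141

For a bivariate normal, Var(V | U=x) = σ_V²(1 − ρ²).
Var(V | U=0.53) = (1.20)²·(1 − (0.71)²) = 1.44·0.4959 = 0.7141.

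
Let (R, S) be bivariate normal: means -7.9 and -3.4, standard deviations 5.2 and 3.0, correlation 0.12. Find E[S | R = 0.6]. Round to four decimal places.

E[S | R=x] = μ_S + ρ(σ_S/σ_R)(x − μ_R) for jointly normal variables.
E[S | R=0.6] = -3.4 + (0.12)·(3.0/5.2)·(0.6 − (-7.9)) = -3.4 + (0.069231)·(8.5) = -2.8115.

-2.8115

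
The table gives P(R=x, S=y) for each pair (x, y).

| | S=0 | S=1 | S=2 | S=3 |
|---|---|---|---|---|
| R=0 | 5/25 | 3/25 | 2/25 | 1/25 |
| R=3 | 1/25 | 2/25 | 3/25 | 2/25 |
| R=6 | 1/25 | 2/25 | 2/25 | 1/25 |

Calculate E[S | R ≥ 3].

23/14

P(R ≥ 3) = 14/25.
Summing S·P(R=x,S=y) over the conditioning event gives 23/25.
E[S | R ≥ 3] = (23/25) / (14/25) = 23/14.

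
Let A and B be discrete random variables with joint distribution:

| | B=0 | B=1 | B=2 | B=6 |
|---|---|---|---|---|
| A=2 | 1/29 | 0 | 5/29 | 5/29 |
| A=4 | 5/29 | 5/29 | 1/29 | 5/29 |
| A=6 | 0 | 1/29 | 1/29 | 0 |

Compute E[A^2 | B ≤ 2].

P(B ≤ 2) = 19/29.
Summing A^2·P(A=x,B=y) over the conditioning event gives 272/29.
E[A^2 | B ≤ 2] = (272/29) / (19/29) = 272/19.

272/19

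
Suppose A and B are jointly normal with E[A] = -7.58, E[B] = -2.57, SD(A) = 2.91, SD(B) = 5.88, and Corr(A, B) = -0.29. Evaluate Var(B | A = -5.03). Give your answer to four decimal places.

For a bivariate normal, Var(B | A=x) = σ_B²(1 − ρ²).
Var(B | A=-5.03) = (5.88)²·(1 − (-0.29)²) = 34.5744·0.9159 = 31.6667.

31.6667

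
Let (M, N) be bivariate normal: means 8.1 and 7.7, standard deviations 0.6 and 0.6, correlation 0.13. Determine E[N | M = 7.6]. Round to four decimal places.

7.6350

For a bivariate normal, E[N | M=x] = μ_N + ρ·(σ_N/σ_M)·(x − μ_M).
E[N | M=7.6] = 7.7 + (0.13)·(0.6/0.6)·(7.6 − (8.1)) = 7.7 + (0.13)·(-0.5) = 7.6350.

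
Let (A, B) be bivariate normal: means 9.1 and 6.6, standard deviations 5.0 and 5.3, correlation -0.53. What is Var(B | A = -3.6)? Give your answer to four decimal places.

Var(B | A=x) = (1 − ρ²)·σ_B².
Var(B | A=-3.6) = (5.3)²·(1 − (-0.53)²) = 28.09·0.7191 = 20.1995.

20.1995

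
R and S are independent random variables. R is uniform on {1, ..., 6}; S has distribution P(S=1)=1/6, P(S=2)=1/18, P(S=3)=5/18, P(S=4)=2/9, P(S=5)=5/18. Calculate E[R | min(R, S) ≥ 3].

P(min(R, S) ≥ 3) = 14/27.
Summing R·P(x,y) over outcomes with min(R, S) ≥ 3 gives 7/3.
E[R | min(R, S) ≥ 3] = (7/3) / (14/27) = 9/2.

9/2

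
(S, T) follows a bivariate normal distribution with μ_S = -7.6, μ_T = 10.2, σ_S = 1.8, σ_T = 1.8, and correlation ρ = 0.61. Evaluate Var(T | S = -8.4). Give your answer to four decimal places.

For a bivariate normal, Var(T | S=x) = σ_T²(1 − ρ²).
Var(T | S=-8.4) = (1.8)²·(1 − (0.61)²) = 3.24·0.6279 = 2.0344.

2.0344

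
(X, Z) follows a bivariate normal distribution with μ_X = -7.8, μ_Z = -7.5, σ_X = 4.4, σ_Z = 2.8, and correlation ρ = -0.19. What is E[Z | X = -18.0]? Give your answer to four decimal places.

-6.2667

E[Z | X=x] = μ_Z + ρ(σ_Z/σ_X)(x − μ_X) for jointly normal variables.
E[Z | X=-18.0] = -7.5 + (-0.19)·(2.8/4.4)·(-18.0 − (-7.8)) = -7.5 + (-0.12091)·(-10.2) = -6.2667.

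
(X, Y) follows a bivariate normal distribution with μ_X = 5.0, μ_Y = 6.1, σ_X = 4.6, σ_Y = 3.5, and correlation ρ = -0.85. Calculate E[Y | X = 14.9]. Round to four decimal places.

-0.3027

For a bivariate normal, E[Y | X=x] = μ_Y + ρ·(σ_Y/σ_X)·(x − μ_X).
E[Y | X=14.9] = 6.1 + (-0.85)·(3.5/4.6)·(14.9 − (5.0)) = 6.1 + (-0.64674)·(9.9) = -0.3027.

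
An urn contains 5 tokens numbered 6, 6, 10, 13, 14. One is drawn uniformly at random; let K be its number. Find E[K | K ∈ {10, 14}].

12

P(K ∈ {10, 14}) = 2/5.
Σ over the event: 10·1/5 + 14·1/5 = 24/5.
E[K | K ∈ {10, 14}] = (24/5) / (2/5) = 12.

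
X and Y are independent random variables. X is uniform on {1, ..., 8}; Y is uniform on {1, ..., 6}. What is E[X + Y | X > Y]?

P(X > Y) = 9/16.
Summing (X+Y)·P(x,y) over outcomes with X > Y gives 79/16.
E[X + Y | X > Y] = (79/16) / (9/16) = 79/9.

79/9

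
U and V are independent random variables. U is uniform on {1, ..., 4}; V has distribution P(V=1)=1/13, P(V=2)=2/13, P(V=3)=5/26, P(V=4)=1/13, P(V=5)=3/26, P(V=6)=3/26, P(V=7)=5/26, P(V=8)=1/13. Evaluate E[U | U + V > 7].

P(U + V > 7) = 45/104.
Summing U·P(x,y) over outcomes with U + V > 7 gives 63/52.
E[U | U + V > 7] = (63/52) / (45/104) = 14/5.

14/5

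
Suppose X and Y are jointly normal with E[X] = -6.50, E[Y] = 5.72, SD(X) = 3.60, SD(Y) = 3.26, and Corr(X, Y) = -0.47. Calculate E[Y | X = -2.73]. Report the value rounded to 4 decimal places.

4.1154

For a bivariate normal, E[Y | X=x] = μ_Y + ρ·(σ_Y/σ_X)·(x − μ_X).
E[Y | X=-2.73] = 5.72 + (-0.47)·(3.26/3.60)·(-2.73 − (-6.50)) = 5.72 + (-0.425611)·(3.77) = 4.1154.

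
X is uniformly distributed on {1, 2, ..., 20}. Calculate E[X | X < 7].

7/2

Given X < 7, X is equally likely to be any of {1, 2, 3, 4, 5, 6}.
E[X | X < 7] = (1 + 2 + 3 + 4 + 5 + 6) / 6 = 7/2.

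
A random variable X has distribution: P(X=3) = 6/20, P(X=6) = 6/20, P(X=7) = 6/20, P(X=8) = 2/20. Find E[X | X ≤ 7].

P(X ≤ 7) = 9/10.
Σ over the event: 3·3/10 + 6·3/10 + 7·3/10 = 24/5.
E[X | X ≤ 7] = (24/5) / (9/10) = 16/3.

16/3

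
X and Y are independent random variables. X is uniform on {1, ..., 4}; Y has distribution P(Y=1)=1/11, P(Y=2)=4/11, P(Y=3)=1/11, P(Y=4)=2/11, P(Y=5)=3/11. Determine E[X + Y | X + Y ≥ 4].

233/38

P(X + Y ≥ 4) = 19/22.
Summing (X+Y)·P(x,y) over outcomes with X + Y ≥ 4 gives 233/44.
E[X + Y | X + Y ≥ 4] = (233/44) / (19/22) = 233/38.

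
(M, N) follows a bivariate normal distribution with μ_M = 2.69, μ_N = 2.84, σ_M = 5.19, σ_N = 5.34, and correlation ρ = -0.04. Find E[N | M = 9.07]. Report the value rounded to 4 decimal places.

E[N | M=x] = μ_N + ρ(σ_N/σ_M)(x − μ_M) for jointly normal variables.
E[N | M=9.07] = 2.84 + (-0.04)·(5.34/5.19)·(9.07 − (2.69)) = 2.84 + (-0.041156)·(6.38) = 2.5774.

2.5774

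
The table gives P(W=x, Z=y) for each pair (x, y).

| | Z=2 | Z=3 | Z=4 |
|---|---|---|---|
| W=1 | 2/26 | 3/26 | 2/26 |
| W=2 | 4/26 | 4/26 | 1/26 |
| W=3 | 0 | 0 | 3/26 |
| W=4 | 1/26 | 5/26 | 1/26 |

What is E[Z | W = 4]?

P(W = 4) = 7/26.
Σ Z·P over the event = 2·(1/26) + 3·(5/26) + 4·(1/26) = 21/26.
E[Z | W = 4] = (21/26) / (7/26) = 3.

3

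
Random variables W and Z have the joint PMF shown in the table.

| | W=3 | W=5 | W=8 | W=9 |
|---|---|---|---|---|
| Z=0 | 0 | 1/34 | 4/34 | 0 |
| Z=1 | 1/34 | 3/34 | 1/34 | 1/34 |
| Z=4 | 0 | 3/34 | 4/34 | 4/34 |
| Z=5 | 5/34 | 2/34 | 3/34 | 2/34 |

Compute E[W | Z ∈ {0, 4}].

15/2

P(Z ∈ {0, 4}) = 8/17.
Σ W·P over the event = 5·(1/34) + 5·(3/34) + 8·(4/34) + 8·(4/34) + 9·(4/34) = 60/17.
E[W | Z ∈ {0, 4}] = (60/17) / (8/17) = 15/2.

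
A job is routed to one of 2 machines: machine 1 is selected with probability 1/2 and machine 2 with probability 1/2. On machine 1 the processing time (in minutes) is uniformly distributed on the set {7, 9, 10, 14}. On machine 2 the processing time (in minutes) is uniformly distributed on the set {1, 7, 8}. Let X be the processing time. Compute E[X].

E[X | machine 1] = (7+9+10+14)/4 = 10.
E[X | machine 2] = (1+7+8)/3 = 16/3.
E[X] = (1/2)·(10) + (1/2)·(16/3) = 23/3.

23/3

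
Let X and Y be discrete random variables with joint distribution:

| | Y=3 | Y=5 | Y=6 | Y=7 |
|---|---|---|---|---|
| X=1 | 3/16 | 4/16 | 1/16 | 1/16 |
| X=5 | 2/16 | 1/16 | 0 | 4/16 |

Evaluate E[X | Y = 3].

P(Y = 3) = 5/16.
Summing X·P(X=x,Y=y) over the conditioning event gives 13/16.
E[X | Y = 3] = (13/16) / (5/16) = 13/5.

13/5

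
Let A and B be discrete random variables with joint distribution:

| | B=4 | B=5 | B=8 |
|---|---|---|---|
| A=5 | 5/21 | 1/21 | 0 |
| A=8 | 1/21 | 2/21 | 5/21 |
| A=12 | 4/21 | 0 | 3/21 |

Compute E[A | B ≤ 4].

P(B ≤ 4) = 10/21.
Σ A·P over the event = 5·(5/21) + 8·(1/21) + 12·(4/21) = 27/7.
E[A | B ≤ 4] = (27/7) / (10/21) = 81/10.

81/10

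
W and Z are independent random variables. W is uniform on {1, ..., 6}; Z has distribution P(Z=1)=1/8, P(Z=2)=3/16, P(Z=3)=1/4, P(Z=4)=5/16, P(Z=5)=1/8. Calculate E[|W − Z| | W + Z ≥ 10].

P(W + Z ≥ 10) = 3/32.
Summing |W−Z|·P(x,y) over outcomes with W + Z ≥ 10 gives 1/8.
E[|W − Z| | W + Z ≥ 10] = (1/8) / (3/32) = 4/3.

4/3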